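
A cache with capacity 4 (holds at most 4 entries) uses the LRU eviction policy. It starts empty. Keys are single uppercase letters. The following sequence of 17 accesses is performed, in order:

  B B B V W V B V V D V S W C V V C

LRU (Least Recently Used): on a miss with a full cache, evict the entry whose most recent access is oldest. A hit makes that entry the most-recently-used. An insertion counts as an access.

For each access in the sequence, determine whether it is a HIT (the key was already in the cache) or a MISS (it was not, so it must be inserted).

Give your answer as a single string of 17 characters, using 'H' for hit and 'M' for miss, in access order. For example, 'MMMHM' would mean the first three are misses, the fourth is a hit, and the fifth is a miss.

LRU simulation (capacity=4):
  1. access B: MISS. Cache (LRU->MRU): [B]
  2. access B: HIT. Cache (LRU->MRU): [B]
  3. access B: HIT. Cache (LRU->MRU): [B]
  4. access V: MISS. Cache (LRU->MRU): [B V]
  5. access W: MISS. Cache (LRU->MRU): [B V W]
  6. access V: HIT. Cache (LRU->MRU): [B W V]
  7. access B: HIT. Cache (LRU->MRU): [W V B]
  8. access V: HIT. Cache (LRU->MRU): [W B V]
  9. access V: HIT. Cache (LRU->MRU): [W B V]
  10. access D: MISS. Cache (LRU->MRU): [W B V D]
  11. access V: HIT. Cache (LRU->MRU): [W B D V]
  12. access S: MISS, evict W. Cache (LRU->MRU): [B D V S]
  13. access W: MISS, evict B. Cache (LRU->MRU): [D V S W]
  14. access C: MISS, evict D. Cache (LRU->MRU): [V S W C]
  15. access V: HIT. Cache (LRU->MRU): [S W C V]
  16. access V: HIT. Cache (LRU->MRU): [S W C V]
  17. access C: HIT. Cache (LRU->MRU): [S W V C]
Total: 10 hits, 7 misses, 3 evictions

Answer: MHHMMHHHHMHMMMHHH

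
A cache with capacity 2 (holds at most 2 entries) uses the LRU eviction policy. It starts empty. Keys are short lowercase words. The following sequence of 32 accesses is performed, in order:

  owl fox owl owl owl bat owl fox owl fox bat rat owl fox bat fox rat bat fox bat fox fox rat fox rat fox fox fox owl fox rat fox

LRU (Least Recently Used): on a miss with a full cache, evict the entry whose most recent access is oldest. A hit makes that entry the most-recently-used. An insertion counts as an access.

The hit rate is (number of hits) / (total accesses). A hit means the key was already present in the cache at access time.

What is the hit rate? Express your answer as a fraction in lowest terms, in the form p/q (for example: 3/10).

Answer: 17/32

Derivation:
LRU simulation (capacity=2):
  1. access owl: MISS. Cache (LRU->MRU): [owl]
  2. access fox: MISS. Cache (LRU->MRU): [owl fox]
  3. access owl: HIT. Cache (LRU->MRU): [fox owl]
  4. access owl: HIT. Cache (LRU->MRU): [fox owl]
  5. access owl: HIT. Cache (LRU->MRU): [fox owl]
  6. access bat: MISS, evict fox. Cache (LRU->MRU): [owl bat]
  7. access owl: HIT. Cache (LRU->MRU): [bat owl]
  8. access fox: MISS, evict bat. Cache (LRU->MRU): [owl fox]
  9. access owl: HIT. Cache (LRU->MRU): [fox owl]
  10. access fox: HIT. Cache (LRU->MRU): [owl fox]
  11. access bat: MISS, evict owl. Cache (LRU->MRU): [fox bat]
  12. access rat: MISS, evict fox. Cache (LRU->MRU): [bat rat]
  13. access owl: MISS, evict bat. Cache (LRU->MRU): [rat owl]
  14. access fox: MISS, evict rat. Cache (LRU->MRU): [owl fox]
  15. access bat: MISS, evict owl. Cache (LRU->MRU): [fox bat]
  16. access fox: HIT. Cache (LRU->MRU): [bat fox]
  17. access rat: MISS, evict bat. Cache (LRU->MRU): [fox rat]
  18. access bat: MISS, evict fox. Cache (LRU->MRU): [rat bat]
  19. access fox: MISS, evict rat. Cache (LRU->MRU): [bat fox]
  20. access bat: HIT. Cache (LRU->MRU): [fox bat]
  21. access fox: HIT. Cache (LRU->MRU): [bat fox]
  22. access fox: HIT. Cache (LRU->MRU): [bat fox]
  23. access rat: MISS, evict bat. Cache (LRU->MRU): [fox rat]
  24. access fox: HIT. Cache (LRU->MRU): [rat fox]
  25. access rat: HIT. Cache (LRU->MRU): [fox rat]
  26. access fox: HIT. Cache (LRU->MRU): [rat fox]
  27. access fox: HIT. Cache (LRU->MRU): [rat fox]
  28. access fox: HIT. Cache (LRU->MRU): [rat fox]
  29. access owl: MISS, evict rat. Cache (LRU->MRU): [fox owl]
  30. access fox: HIT. Cache (LRU->MRU): [owl fox]
  31. access rat: MISS, evict owl. Cache (LRU->MRU): [fox rat]
  32. access fox: HIT. Cache (LRU->MRU): [rat fox]
Total: 17 hits, 15 misses, 13 evictions

Hit rate = 17/32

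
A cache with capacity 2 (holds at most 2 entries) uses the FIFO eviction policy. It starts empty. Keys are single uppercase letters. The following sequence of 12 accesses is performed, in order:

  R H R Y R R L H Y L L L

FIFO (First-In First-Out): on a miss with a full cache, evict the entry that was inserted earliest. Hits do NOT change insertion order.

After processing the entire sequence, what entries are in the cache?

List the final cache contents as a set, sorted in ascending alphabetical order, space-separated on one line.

Answer: L Y

Derivation:
FIFO simulation (capacity=2):
  1. access R: MISS. Cache (old->new): [R]
  2. access H: MISS. Cache (old->new): [R H]
  3. access R: HIT. Cache (old->new): [R H]
  4. access Y: MISS, evict R. Cache (old->new): [H Y]
  5. access R: MISS, evict H. Cache (old->new): [Y R]
  6. access R: HIT. Cache (old->new): [Y R]
  7. access L: MISS, evict Y. Cache (old->new): [R L]
  8. access H: MISS, evict R. Cache (old->new): [L H]
  9. access Y: MISS, evict L. Cache (old->new): [H Y]
  10. access L: MISS, evict H. Cache (old->new): [Y L]
  11. access L: HIT. Cache (old->new): [Y L]
  12. access L: HIT. Cache (old->new): [Y L]
Total: 4 hits, 8 misses, 6 evictions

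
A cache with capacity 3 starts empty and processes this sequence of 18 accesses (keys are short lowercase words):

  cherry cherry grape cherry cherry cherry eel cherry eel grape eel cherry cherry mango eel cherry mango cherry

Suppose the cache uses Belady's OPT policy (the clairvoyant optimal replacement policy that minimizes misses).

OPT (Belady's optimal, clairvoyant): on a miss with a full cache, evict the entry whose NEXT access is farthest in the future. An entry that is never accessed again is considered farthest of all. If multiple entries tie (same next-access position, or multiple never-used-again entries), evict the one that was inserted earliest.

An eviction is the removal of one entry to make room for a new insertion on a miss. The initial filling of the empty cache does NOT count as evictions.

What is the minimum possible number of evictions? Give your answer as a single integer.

OPT (Belady) simulation (capacity=3):
  1. access cherry: MISS. Cache: [cherry]
  2. access cherry: HIT. Next use of cherry: step 4. Cache: [cherry]
  3. access grape: MISS. Cache: [cherry grape]
  4. access cherry: HIT. Next use of cherry: step 5. Cache: [cherry grape]
  5. access cherry: HIT. Next use of cherry: step 6. Cache: [cherry grape]
  6. access cherry: HIT. Next use of cherry: step 8. Cache: [cherry grape]
  7. access eel: MISS. Cache: [cherry grape eel]
  8. access cherry: HIT. Next use of cherry: step 12. Cache: [cherry grape eel]
  9. access eel: HIT. Next use of eel: step 11. Cache: [cherry grape eel]
  10. access grape: HIT. Next use of grape: never. Cache: [cherry grape eel]
  11. access eel: HIT. Next use of eel: step 15. Cache: [cherry grape eel]
  12. access cherry: HIT. Next use of cherry: step 13. Cache: [cherry grape eel]
  13. access cherry: HIT. Next use of cherry: step 16. Cache: [cherry grape eel]
  14. access mango: MISS, evict grape (next use: never). Cache: [cherry eel mango]
  15. access eel: HIT. Next use of eel: never. Cache: [cherry eel mango]
  16. access cherry: HIT. Next use of cherry: step 18. Cache: [cherry eel mango]
  17. access mango: HIT. Next use of mango: never. Cache: [cherry eel mango]
  18. access cherry: HIT. Next use of cherry: never. Cache: [cherry eel mango]
Total: 14 hits, 4 misses, 1 evictions

Answer: 1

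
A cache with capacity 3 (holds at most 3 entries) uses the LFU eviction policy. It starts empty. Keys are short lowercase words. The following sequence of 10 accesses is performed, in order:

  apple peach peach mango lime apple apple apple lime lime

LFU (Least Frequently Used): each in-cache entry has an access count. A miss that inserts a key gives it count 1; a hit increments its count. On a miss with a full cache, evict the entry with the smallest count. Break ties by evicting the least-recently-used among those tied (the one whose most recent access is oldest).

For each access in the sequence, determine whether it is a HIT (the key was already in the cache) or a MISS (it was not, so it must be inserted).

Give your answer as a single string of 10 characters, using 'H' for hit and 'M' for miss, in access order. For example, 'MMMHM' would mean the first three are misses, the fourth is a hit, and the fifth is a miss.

Answer: MMHMMMHHHH

Derivation:
LFU simulation (capacity=3):
  1. access apple: MISS. Cache: [apple(c=1)]
  2. access peach: MISS. Cache: [apple(c=1) peach(c=1)]
  3. access peach: HIT, count now 2. Cache: [apple(c=1) peach(c=2)]
  4. access mango: MISS. Cache: [apple(c=1) mango(c=1) peach(c=2)]
  5. access lime: MISS, evict apple(c=1). Cache: [mango(c=1) lime(c=1) peach(c=2)]
  6. access apple: MISS, evict mango(c=1). Cache: [lime(c=1) apple(c=1) peach(c=2)]
  7. access apple: HIT, count now 2. Cache: [lime(c=1) peach(c=2) apple(c=2)]
  8. access apple: HIT, count now 3. Cache: [lime(c=1) peach(c=2) apple(c=3)]
  9. access lime: HIT, count now 2. Cache: [peach(c=2) lime(c=2) apple(c=3)]
  10. access lime: HIT, count now 3. Cache: [peach(c=2) apple(c=3) lime(c=3)]
Total: 5 hits, 5 misses, 2 evictions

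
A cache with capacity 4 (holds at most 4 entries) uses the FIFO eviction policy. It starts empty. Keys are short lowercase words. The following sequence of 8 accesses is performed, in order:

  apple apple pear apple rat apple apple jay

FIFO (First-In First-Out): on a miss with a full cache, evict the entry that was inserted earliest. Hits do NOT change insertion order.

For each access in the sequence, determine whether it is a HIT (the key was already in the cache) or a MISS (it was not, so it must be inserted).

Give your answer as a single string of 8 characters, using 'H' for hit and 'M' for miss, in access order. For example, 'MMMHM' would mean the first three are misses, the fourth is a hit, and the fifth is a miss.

Answer: MHMHMHHM

Derivation:
FIFO simulation (capacity=4):
  1. access apple: MISS. Cache (old->new): [apple]
  2. access apple: HIT. Cache (old->new): [apple]
  3. access pear: MISS. Cache (old->new): [apple pear]
  4. access apple: HIT. Cache (old->new): [apple pear]
  5. access rat: MISS. Cache (old->new): [apple pear rat]
  6. access apple: HIT. Cache (old->new): [apple pear rat]
  7. access apple: HIT. Cache (old->new): [apple pear rat]
  8. access jay: MISS. Cache (old->new): [apple pear rat jay]
Total: 4 hits, 4 misses, 0 evictions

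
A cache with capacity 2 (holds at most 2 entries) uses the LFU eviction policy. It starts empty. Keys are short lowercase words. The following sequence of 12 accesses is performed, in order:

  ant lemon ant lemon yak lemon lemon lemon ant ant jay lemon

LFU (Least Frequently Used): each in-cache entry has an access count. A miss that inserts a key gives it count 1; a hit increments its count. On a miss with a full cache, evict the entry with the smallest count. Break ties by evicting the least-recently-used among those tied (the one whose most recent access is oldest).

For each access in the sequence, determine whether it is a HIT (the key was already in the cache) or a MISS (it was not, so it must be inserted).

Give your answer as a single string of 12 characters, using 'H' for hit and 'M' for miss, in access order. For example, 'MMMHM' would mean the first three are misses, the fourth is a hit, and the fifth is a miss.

Answer: MMHHMHHHMHMH

Derivation:
LFU simulation (capacity=2):
  1. access ant: MISS. Cache: [ant(c=1)]
  2. access lemon: MISS. Cache: [ant(c=1) lemon(c=1)]
  3. access ant: HIT, count now 2. Cache: [lemon(c=1) ant(c=2)]
  4. access lemon: HIT, count now 2. Cache: [ant(c=2) lemon(c=2)]
  5. access yak: MISS, evict ant(c=2). Cache: [yak(c=1) lemon(c=2)]
  6. access lemon: HIT, count now 3. Cache: [yak(c=1) lemon(c=3)]
  7. access lemon: HIT, count now 4. Cache: [yak(c=1) lemon(c=4)]
  8. access lemon: HIT, count now 5. Cache: [yak(c=1) lemon(c=5)]
  9. access ant: MISS, evict yak(c=1). Cache: [ant(c=1) lemon(c=5)]
  10. access ant: HIT, count now 2. Cache: [ant(c=2) lemon(c=5)]
  11. access jay: MISS, evict ant(c=2). Cache: [jay(c=1) lemon(c=5)]
  12. access lemon: HIT, count now 6. Cache: [jay(c=1) lemon(c=6)]
Total: 7 hits, 5 misses, 3 evictions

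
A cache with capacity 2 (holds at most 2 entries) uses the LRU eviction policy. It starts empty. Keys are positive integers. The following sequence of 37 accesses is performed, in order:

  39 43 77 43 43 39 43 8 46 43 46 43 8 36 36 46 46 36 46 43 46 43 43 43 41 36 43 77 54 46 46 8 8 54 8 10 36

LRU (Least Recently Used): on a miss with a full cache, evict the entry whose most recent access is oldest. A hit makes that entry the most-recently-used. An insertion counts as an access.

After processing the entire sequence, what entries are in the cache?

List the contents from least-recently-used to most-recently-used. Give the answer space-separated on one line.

Answer: 10 36

Derivation:
LRU simulation (capacity=2):
  1. access 39: MISS. Cache (LRU->MRU): [39]
  2. access 43: MISS. Cache (LRU->MRU): [39 43]
  3. access 77: MISS, evict 39. Cache (LRU->MRU): [43 77]
  4. access 43: HIT. Cache (LRU->MRU): [77 43]
  5. access 43: HIT. Cache (LRU->MRU): [77 43]
  6. access 39: MISS, evict 77. Cache (LRU->MRU): [43 39]
  7. access 43: HIT. Cache (LRU->MRU): [39 43]
  8. access 8: MISS, evict 39. Cache (LRU->MRU): [43 8]
  9. access 46: MISS, evict 43. Cache (LRU->MRU): [8 46]
  10. access 43: MISS, evict 8. Cache (LRU->MRU): [46 43]
  11. access 46: HIT. Cache (LRU->MRU): [43 46]
  12. access 43: HIT. Cache (LRU->MRU): [46 43]
  13. access 8: MISS, evict 46. Cache (LRU->MRU): [43 8]
  14. access 36: MISS, evict 43. Cache (LRU->MRU): [8 36]
  15. access 36: HIT. Cache (LRU->MRU): [8 36]
  16. access 46: MISS, evict 8. Cache (LRU->MRU): [36 46]
  17. access 46: HIT. Cache (LRU->MRU): [36 46]
  18. access 36: HIT. Cache (LRU->MRU): [46 36]
  19. access 46: HIT. Cache (LRU->MRU): [36 46]
  20. access 43: MISS, evict 36. Cache (LRU->MRU): [46 43]
  21. access 46: HIT. Cache (LRU->MRU): [43 46]
  22. access 43: HIT. Cache (LRU->MRU): [46 43]
  23. access 43: HIT. Cache (LRU->MRU): [46 43]
  24. access 43: HIT. Cache (LRU->MRU): [46 43]
  25. access 41: MISS, evict 46. Cache (LRU->MRU): [43 41]
  26. access 36: MISS, evict 43. Cache (LRU->MRU): [41 36]
  27. access 43: MISS, evict 41. Cache (LRU->MRU): [36 43]
  28. access 77: MISS, evict 36. Cache (LRU->MRU): [43 77]
  29. access 54: MISS, evict 43. Cache (LRU->MRU): [77 54]
  30. access 46: MISS, evict 77. Cache (LRU->MRU): [54 46]
  31. access 46: HIT. Cache (LRU->MRU): [54 46]
  32. access 8: MISS, evict 54. Cache (LRU->MRU): [46 8]
  33. access 8: HIT. Cache (LRU->MRU): [46 8]
  34. access 54: MISS, evict 46. Cache (LRU->MRU): [8 54]
  35. access 8: HIT. Cache (LRU->MRU): [54 8]
  36. access 10: MISS, evict 54. Cache (LRU->MRU): [8 10]
  37. access 36: MISS, evict 8. Cache (LRU->MRU): [10 36]
Total: 16 hits, 21 misses, 19 evictions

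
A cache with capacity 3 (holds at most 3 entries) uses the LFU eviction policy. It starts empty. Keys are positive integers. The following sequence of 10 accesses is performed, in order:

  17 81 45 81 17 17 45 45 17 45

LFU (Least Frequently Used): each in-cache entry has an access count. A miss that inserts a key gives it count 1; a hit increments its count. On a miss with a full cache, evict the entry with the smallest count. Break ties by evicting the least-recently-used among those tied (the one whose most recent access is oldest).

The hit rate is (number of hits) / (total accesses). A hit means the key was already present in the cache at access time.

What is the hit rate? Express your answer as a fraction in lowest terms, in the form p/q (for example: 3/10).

LFU simulation (capacity=3):
  1. access 17: MISS. Cache: [17(c=1)]
  2. access 81: MISS. Cache: [17(c=1) 81(c=1)]
  3. access 45: MISS. Cache: [17(c=1) 81(c=1) 45(c=1)]
  4. access 81: HIT, count now 2. Cache: [17(c=1) 45(c=1) 81(c=2)]
  5. access 17: HIT, count now 2. Cache: [45(c=1) 81(c=2) 17(c=2)]
  6. access 17: HIT, count now 3. Cache: [45(c=1) 81(c=2) 17(c=3)]
  7. access 45: HIT, count now 2. Cache: [81(c=2) 45(c=2) 17(c=3)]
  8. access 45: HIT, count now 3. Cache: [81(c=2) 17(c=3) 45(c=3)]
  9. access 17: HIT, count now 4. Cache: [81(c=2) 45(c=3) 17(c=4)]
  10. access 45: HIT, count now 4. Cache: [81(c=2) 17(c=4) 45(c=4)]
Total: 7 hits, 3 misses, 0 evictions

Hit rate = 7/10

Answer: 7/10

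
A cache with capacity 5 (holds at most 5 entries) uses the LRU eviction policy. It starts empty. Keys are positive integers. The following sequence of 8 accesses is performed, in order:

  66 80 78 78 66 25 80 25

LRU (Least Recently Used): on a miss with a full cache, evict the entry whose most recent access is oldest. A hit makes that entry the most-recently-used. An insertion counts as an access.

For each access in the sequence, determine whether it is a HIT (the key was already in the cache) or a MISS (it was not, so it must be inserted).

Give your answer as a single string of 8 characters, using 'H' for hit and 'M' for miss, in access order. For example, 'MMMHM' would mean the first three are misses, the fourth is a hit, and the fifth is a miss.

LRU simulation (capacity=5):
  1. access 66: MISS. Cache (LRU->MRU): [66]
  2. access 80: MISS. Cache (LRU->MRU): [66 80]
  3. access 78: MISS. Cache (LRU->MRU): [66 80 78]
  4. access 78: HIT. Cache (LRU->MRU): [66 80 78]
  5. access 66: HIT. Cache (LRU->MRU): [80 78 66]
  6. access 25: MISS. Cache (LRU->MRU): [80 78 66 25]
  7. access 80: HIT. Cache (LRU->MRU): [78 66 25 80]
  8. access 25: HIT. Cache (LRU->MRU): [78 66 80 25]
Total: 4 hits, 4 misses, 0 evictions

Answer: MMMHHMHH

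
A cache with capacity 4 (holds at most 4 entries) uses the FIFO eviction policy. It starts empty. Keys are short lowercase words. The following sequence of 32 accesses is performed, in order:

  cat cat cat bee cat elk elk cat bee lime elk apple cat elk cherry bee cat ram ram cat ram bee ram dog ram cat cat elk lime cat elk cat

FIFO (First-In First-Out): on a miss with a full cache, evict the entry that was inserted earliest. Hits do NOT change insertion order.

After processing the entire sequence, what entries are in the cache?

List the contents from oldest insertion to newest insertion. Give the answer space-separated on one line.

Answer: dog cat elk lime

Derivation:
FIFO simulation (capacity=4):
  1. access cat: MISS. Cache (old->new): [cat]
  2. access cat: HIT. Cache (old->new): [cat]
  3. access cat: HIT. Cache (old->new): [cat]
  4. access bee: MISS. Cache (old->new): [cat bee]
  5. access cat: HIT. Cache (old->new): [cat bee]
  6. access elk: MISS. Cache (old->new): [cat bee elk]
  7. access elk: HIT. Cache (old->new): [cat bee elk]
  8. access cat: HIT. Cache (old->new): [cat bee elk]
  9. access bee: HIT. Cache (old->new): [cat bee elk]
  10. access lime: MISS. Cache (old->new): [cat bee elk lime]
  11. access elk: HIT. Cache (old->new): [cat bee elk lime]
  12. access apple: MISS, evict cat. Cache (old->new): [bee elk lime apple]
  13. access cat: MISS, evict bee. Cache (old->new): [elk lime apple cat]
  14. access elk: HIT. Cache (old->new): [elk lime apple cat]
  15. access cherry: MISS, evict elk. Cache (old->new): [lime apple cat cherry]
  16. access bee: MISS, evict lime. Cache (old->new): [apple cat cherry bee]
  17. access cat: HIT. Cache (old->new): [apple cat cherry bee]
  18. access ram: MISS, evict apple. Cache (old->new): [cat cherry bee ram]
  19. access ram: HIT. Cache (old->new): [cat cherry bee ram]
  20. access cat: HIT. Cache (old->new): [cat cherry bee ram]
  21. access ram: HIT. Cache (old->new): [cat cherry bee ram]
  22. access bee: HIT. Cache (old->new): [cat cherry bee ram]
  23. access ram: HIT. Cache (old->new): [cat cherry bee ram]
  24. access dog: MISS, evict cat. Cache (old->new): [cherry bee ram dog]
  25. access ram: HIT. Cache (old->new): [cherry bee ram dog]
  26. access cat: MISS, evict cherry. Cache (old->new): [bee ram dog cat]
  27. access cat: HIT. Cache (old->new): [bee ram dog cat]
  28. access elk: MISS, evict bee. Cache (old->new): [ram dog cat elk]
  29. access lime: MISS, evict ram. Cache (old->new): [dog cat elk lime]
  30. access cat: HIT. Cache (old->new): [dog cat elk lime]
  31. access elk: HIT. Cache (old->new): [dog cat elk lime]
  32. access cat: HIT. Cache (old->new): [dog cat elk lime]
Total: 19 hits, 13 misses, 9 evictions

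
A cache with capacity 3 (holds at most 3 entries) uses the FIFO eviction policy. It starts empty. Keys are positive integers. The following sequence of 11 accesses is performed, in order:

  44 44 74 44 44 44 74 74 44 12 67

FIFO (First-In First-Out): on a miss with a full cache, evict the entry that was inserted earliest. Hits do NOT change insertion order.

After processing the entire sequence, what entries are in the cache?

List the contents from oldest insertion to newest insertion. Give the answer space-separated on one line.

Answer: 74 12 67

Derivation:
FIFO simulation (capacity=3):
  1. access 44: MISS. Cache (old->new): [44]
  2. access 44: HIT. Cache (old->new): [44]
  3. access 74: MISS. Cache (old->new): [44 74]
  4. access 44: HIT. Cache (old->new): [44 74]
  5. access 44: HIT. Cache (old->new): [44 74]
  6. access 44: HIT. Cache (old->new): [44 74]
  7. access 74: HIT. Cache (old->new): [44 74]
  8. access 74: HIT. Cache (old->new): [44 74]
  9. access 44: HIT. Cache (old->new): [44 74]
  10. access 12: MISS. Cache (old->new): [44 74 12]
  11. access 67: MISS, evict 44. Cache (old->new): [74 12 67]
Total: 7 hits, 4 misses, 1 evictions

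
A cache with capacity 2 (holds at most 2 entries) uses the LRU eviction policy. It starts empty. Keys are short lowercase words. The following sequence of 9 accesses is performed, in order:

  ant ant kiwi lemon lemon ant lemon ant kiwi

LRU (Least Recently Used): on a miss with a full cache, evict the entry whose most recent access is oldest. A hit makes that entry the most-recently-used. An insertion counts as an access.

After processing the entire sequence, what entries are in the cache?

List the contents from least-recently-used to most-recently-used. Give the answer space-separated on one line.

LRU simulation (capacity=2):
  1. access ant: MISS. Cache (LRU->MRU): [ant]
  2. access ant: HIT. Cache (LRU->MRU): [ant]
  3. access kiwi: MISS. Cache (LRU->MRU): [ant kiwi]
  4. access lemon: MISS, evict ant. Cache (LRU->MRU): [kiwi lemon]
  5. access lemon: HIT. Cache (LRU->MRU): [kiwi lemon]
  6. access ant: MISS, evict kiwi. Cache (LRU->MRU): [lemon ant]
  7. access lemon: HIT. Cache (LRU->MRU): [ant lemon]
  8. access ant: HIT. Cache (LRU->MRU): [lemon ant]
  9. access kiwi: MISS, evict lemon. Cache (LRU->MRU): [ant kiwi]
Total: 4 hits, 5 misses, 3 evictions

Answer: ant kiwi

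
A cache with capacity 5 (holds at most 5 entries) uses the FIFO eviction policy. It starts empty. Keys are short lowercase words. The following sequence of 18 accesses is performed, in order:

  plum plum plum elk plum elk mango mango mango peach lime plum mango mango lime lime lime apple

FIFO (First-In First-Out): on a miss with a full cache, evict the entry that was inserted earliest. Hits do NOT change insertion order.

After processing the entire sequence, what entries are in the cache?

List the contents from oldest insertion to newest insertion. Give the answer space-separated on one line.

Answer: elk mango peach lime apple

Derivation:
FIFO simulation (capacity=5):
  1. access plum: MISS. Cache (old->new): [plum]
  2. access plum: HIT. Cache (old->new): [plum]
  3. access plum: HIT. Cache (old->new): [plum]
  4. access elk: MISS. Cache (old->new): [plum elk]
  5. access plum: HIT. Cache (old->new): [plum elk]
  6. access elk: HIT. Cache (old->new): [plum elk]
  7. access mango: MISS. Cache (old->new): [plum elk mango]
  8. access mango: HIT. Cache (old->new): [plum elk mango]
  9. access mango: HIT. Cache (old->new): [plum elk mango]
  10. access peach: MISS. Cache (old->new): [plum elk mango peach]
  11. access lime: MISS. Cache (old->new): [plum elk mango peach lime]
  12. access plum: HIT. Cache (old->new): [plum elk mango peach lime]
  13. access mango: HIT. Cache (old->new): [plum elk mango peach lime]
  14. access mango: HIT. Cache (old->new): [plum elk mango peach lime]
  15. access lime: HIT. Cache (old->new): [plum elk mango peach lime]
  16. access lime: HIT. Cache (old->new): [plum elk mango peach lime]
  17. access lime: HIT. Cache (old->new): [plum elk mango peach lime]
  18. access apple: MISS, evict plum. Cache (old->new): [elk mango peach lime apple]
Total: 12 hits, 6 misses, 1 evictions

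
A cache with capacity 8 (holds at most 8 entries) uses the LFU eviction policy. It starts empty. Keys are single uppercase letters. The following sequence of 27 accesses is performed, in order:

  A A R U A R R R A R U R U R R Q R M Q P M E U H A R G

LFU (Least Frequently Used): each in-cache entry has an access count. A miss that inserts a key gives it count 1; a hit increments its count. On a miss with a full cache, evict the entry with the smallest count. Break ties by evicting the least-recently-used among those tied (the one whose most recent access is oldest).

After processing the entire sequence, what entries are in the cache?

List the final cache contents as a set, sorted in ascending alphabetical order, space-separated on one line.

Answer: A E G H M Q R U

Derivation:
LFU simulation (capacity=8):
  1. access A: MISS. Cache: [A(c=1)]
  2. access A: HIT, count now 2. Cache: [A(c=2)]
  3. access R: MISS. Cache: [R(c=1) A(c=2)]
  4. access U: MISS. Cache: [R(c=1) U(c=1) A(c=2)]
  5. access A: HIT, count now 3. Cache: [R(c=1) U(c=1) A(c=3)]
  6. access R: HIT, count now 2. Cache: [U(c=1) R(c=2) A(c=3)]
  7. access R: HIT, count now 3. Cache: [U(c=1) A(c=3) R(c=3)]
  8. access R: HIT, count now 4. Cache: [U(c=1) A(c=3) R(c=4)]
  9. access A: HIT, count now 4. Cache: [U(c=1) R(c=4) A(c=4)]
  10. access R: HIT, count now 5. Cache: [U(c=1) A(c=4) R(c=5)]
  11. access U: HIT, count now 2. Cache: [U(c=2) A(c=4) R(c=5)]
  12. access R: HIT, count now 6. Cache: [U(c=2) A(c=4) R(c=6)]
  13. access U: HIT, count now 3. Cache: [U(c=3) A(c=4) R(c=6)]
  14. access R: HIT, count now 7. Cache: [U(c=3) A(c=4) R(c=7)]
  15. access R: HIT, count now 8. Cache: [U(c=3) A(c=4) R(c=8)]
  16. access Q: MISS. Cache: [Q(c=1) U(c=3) A(c=4) R(c=8)]
  17. access R: HIT, count now 9. Cache: [Q(c=1) U(c=3) A(c=4) R(c=9)]
  18. access M: MISS. Cache: [Q(c=1) M(c=1) U(c=3) A(c=4) R(c=9)]
  19. access Q: HIT, count now 2. Cache: [M(c=1) Q(c=2) U(c=3) A(c=4) R(c=9)]
  20. access P: MISS. Cache: [M(c=1) P(c=1) Q(c=2) U(c=3) A(c=4) R(c=9)]
  21. access M: HIT, count now 2. Cache: [P(c=1) Q(c=2) M(c=2) U(c=3) A(c=4) R(c=9)]
  22. access E: MISS. Cache: [P(c=1) E(c=1) Q(c=2) M(c=2) U(c=3) A(c=4) R(c=9)]
  23. access U: HIT, count now 4. Cache: [P(c=1) E(c=1) Q(c=2) M(c=2) A(c=4) U(c=4) R(c=9)]
  24. access H: MISS. Cache: [P(c=1) E(c=1) H(c=1) Q(c=2) M(c=2) A(c=4) U(c=4) R(c=9)]
  25. access A: HIT, count now 5. Cache: [P(c=1) E(c=1) H(c=1) Q(c=2) M(c=2) U(c=4) A(c=5) R(c=9)]
  26. access R: HIT, count now 10. Cache: [P(c=1) E(c=1) H(c=1) Q(c=2) M(c=2) U(c=4) A(c=5) R(c=10)]
  27. access G: MISS, evict P(c=1). Cache: [E(c=1) H(c=1) G(c=1) Q(c=2) M(c=2) U(c=4) A(c=5) R(c=10)]
Total: 18 hits, 9 misses, 1 evictions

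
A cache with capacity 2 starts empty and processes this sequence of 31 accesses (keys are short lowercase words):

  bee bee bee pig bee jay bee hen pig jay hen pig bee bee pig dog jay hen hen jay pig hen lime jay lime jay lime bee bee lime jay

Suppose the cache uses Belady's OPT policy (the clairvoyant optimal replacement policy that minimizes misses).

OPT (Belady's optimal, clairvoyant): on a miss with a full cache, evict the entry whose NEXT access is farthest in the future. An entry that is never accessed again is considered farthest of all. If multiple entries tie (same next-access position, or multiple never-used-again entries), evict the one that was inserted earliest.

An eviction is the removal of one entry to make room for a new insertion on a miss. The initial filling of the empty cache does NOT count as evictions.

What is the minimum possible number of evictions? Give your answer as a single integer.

Answer: 13

Derivation:
OPT (Belady) simulation (capacity=2):
  1. access bee: MISS. Cache: [bee]
  2. access bee: HIT. Next use of bee: step 3. Cache: [bee]
  3. access bee: HIT. Next use of bee: step 5. Cache: [bee]
  4. access pig: MISS. Cache: [bee pig]
  5. access bee: HIT. Next use of bee: step 7. Cache: [bee pig]
  6. access jay: MISS, evict pig (next use: step 9). Cache: [bee jay]
  7. access bee: HIT. Next use of bee: step 13. Cache: [bee jay]
  8. access hen: MISS, evict bee (next use: step 13). Cache: [jay hen]
  9. access pig: MISS, evict hen (next use: step 11). Cache: [jay pig]
  10. access jay: HIT. Next use of jay: step 17. Cache: [jay pig]
  11. access hen: MISS, evict jay (next use: step 17). Cache: [pig hen]
  12. access pig: HIT. Next use of pig: step 15. Cache: [pig hen]
  13. access bee: MISS, evict hen (next use: step 18). Cache: [pig bee]
  14. access bee: HIT. Next use of bee: step 28. Cache: [pig bee]
  15. access pig: HIT. Next use of pig: step 21. Cache: [pig bee]
  16. access dog: MISS, evict bee (next use: step 28). Cache: [pig dog]
  17. access jay: MISS, evict dog (next use: never). Cache: [pig jay]
  18. access hen: MISS, evict pig (next use: step 21). Cache: [jay hen]
  19. access hen: HIT. Next use of hen: step 22. Cache: [jay hen]
  20. access jay: HIT. Next use of jay: step 24. Cache: [jay hen]
  21. access pig: MISS, evict jay (next use: step 24). Cache: [hen pig]
  22. access hen: HIT. Next use of hen: never. Cache: [hen pig]
  23. access lime: MISS, evict hen (next use: never). Cache: [pig lime]
  24. access jay: MISS, evict pig (next use: never). Cache: [lime jay]
  25. access lime: HIT. Next use of lime: step 27. Cache: [lime jay]
  26. access jay: HIT. Next use of jay: step 31. Cache: [lime jay]
  27. access lime: HIT. Next use of lime: step 30. Cache: [lime jay]
  28. access bee: MISS, evict jay (next use: step 31). Cache: [lime bee]
  29. access bee: HIT. Next use of bee: never. Cache: [lime bee]
  30. access lime: HIT. Next use of lime: never. Cache: [lime bee]
  31. access jay: MISS, evict lime (next use: never). Cache: [bee jay]
Total: 16 hits, 15 misses, 13 evictions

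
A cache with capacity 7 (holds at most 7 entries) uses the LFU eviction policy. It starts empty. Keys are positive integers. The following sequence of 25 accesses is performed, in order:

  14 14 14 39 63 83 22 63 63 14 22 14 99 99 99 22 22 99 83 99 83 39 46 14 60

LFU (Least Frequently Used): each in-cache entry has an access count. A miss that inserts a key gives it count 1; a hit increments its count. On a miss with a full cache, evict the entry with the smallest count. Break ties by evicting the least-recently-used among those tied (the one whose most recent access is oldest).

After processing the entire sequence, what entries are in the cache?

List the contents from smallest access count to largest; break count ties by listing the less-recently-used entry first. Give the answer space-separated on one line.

LFU simulation (capacity=7):
  1. access 14: MISS. Cache: [14(c=1)]
  2. access 14: HIT, count now 2. Cache: [14(c=2)]
  3. access 14: HIT, count now 3. Cache: [14(c=3)]
  4. access 39: MISS. Cache: [39(c=1) 14(c=3)]
  5. access 63: MISS. Cache: [39(c=1) 63(c=1) 14(c=3)]
  6. access 83: MISS. Cache: [39(c=1) 63(c=1) 83(c=1) 14(c=3)]
  7. access 22: MISS. Cache: [39(c=1) 63(c=1) 83(c=1) 22(c=1) 14(c=3)]
  8. access 63: HIT, count now 2. Cache: [39(c=1) 83(c=1) 22(c=1) 63(c=2) 14(c=3)]
  9. access 63: HIT, count now 3. Cache: [39(c=1) 83(c=1) 22(c=1) 14(c=3) 63(c=3)]
  10. access 14: HIT, count now 4. Cache: [39(c=1) 83(c=1) 22(c=1) 63(c=3) 14(c=4)]
  11. access 22: HIT, count now 2. Cache: [39(c=1) 83(c=1) 22(c=2) 63(c=3) 14(c=4)]
  12. access 14: HIT, count now 5. Cache: [39(c=1) 83(c=1) 22(c=2) 63(c=3) 14(c=5)]
  13. access 99: MISS. Cache: [39(c=1) 83(c=1) 99(c=1) 22(c=2) 63(c=3) 14(c=5)]
  14. access 99: HIT, count now 2. Cache: [39(c=1) 83(c=1) 22(c=2) 99(c=2) 63(c=3) 14(c=5)]
  15. access 99: HIT, count now 3. Cache: [39(c=1) 83(c=1) 22(c=2) 63(c=3) 99(c=3) 14(c=5)]
  16. access 22: HIT, count now 3. Cache: [39(c=1) 83(c=1) 63(c=3) 99(c=3) 22(c=3) 14(c=5)]
  17. access 22: HIT, count now 4. Cache: [39(c=1) 83(c=1) 63(c=3) 99(c=3) 22(c=4) 14(c=5)]
  18. access 99: HIT, count now 4. Cache: [39(c=1) 83(c=1) 63(c=3) 22(c=4) 99(c=4) 14(c=5)]
  19. access 83: HIT, count now 2. Cache: [39(c=1) 83(c=2) 63(c=3) 22(c=4) 99(c=4) 14(c=5)]
  20. access 99: HIT, count now 5. Cache: [39(c=1) 83(c=2) 63(c=3) 22(c=4) 14(c=5) 99(c=5)]
  21. access 83: HIT, count now 3. Cache: [39(c=1) 63(c=3) 83(c=3) 22(c=4) 14(c=5) 99(c=5)]
  22. access 39: HIT, count now 2. Cache: [39(c=2) 63(c=3) 83(c=3) 22(c=4) 14(c=5) 99(c=5)]
  23. access 46: MISS. Cache: [46(c=1) 39(c=2) 63(c=3) 83(c=3) 22(c=4) 14(c=5) 99(c=5)]
  24. access 14: HIT, count now 6. Cache: [46(c=1) 39(c=2) 63(c=3) 83(c=3) 22(c=4) 99(c=5) 14(c=6)]
  25. access 60: MISS, evict 46(c=1). Cache: [60(c=1) 39(c=2) 63(c=3) 83(c=3) 22(c=4) 99(c=5) 14(c=6)]
Total: 17 hits, 8 misses, 1 evictions

Answer: 60 39 63 83 22 99 14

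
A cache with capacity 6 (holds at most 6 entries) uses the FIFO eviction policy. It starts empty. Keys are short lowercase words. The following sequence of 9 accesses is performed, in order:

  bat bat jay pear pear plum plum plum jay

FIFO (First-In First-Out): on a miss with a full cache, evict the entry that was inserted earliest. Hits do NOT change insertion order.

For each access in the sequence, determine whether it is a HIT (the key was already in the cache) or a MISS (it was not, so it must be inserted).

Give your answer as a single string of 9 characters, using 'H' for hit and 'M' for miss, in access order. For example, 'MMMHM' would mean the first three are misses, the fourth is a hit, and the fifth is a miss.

Answer: MHMMHMHHH

Derivation:
FIFO simulation (capacity=6):
  1. access bat: MISS. Cache (old->new): [bat]
  2. access bat: HIT. Cache (old->new): [bat]
  3. access jay: MISS. Cache (old->new): [bat jay]
  4. access pear: MISS. Cache (old->new): [bat jay pear]
  5. access pear: HIT. Cache (old->new): [bat jay pear]
  6. access plum: MISS. Cache (old->new): [bat jay pear plum]
  7. access plum: HIT. Cache (old->new): [bat jay pear plum]
  8. access plum: HIT. Cache (old->new): [bat jay pear plum]
  9. access jay: HIT. Cache (old->new): [bat jay pear plum]
Total: 5 hits, 4 misses, 0 evictions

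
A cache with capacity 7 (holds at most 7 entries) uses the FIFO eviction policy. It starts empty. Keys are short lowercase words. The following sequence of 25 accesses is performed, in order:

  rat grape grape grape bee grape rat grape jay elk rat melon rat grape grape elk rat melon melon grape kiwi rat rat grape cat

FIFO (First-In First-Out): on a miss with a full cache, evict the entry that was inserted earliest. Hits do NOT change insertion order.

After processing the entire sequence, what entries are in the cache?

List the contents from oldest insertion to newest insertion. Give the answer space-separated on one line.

Answer: grape bee jay elk melon kiwi cat

Derivation:
FIFO simulation (capacity=7):
  1. access rat: MISS. Cache (old->new): [rat]
  2. access grape: MISS. Cache (old->new): [rat grape]
  3. access grape: HIT. Cache (old->new): [rat grape]
  4. access grape: HIT. Cache (old->new): [rat grape]
  5. access bee: MISS. Cache (old->new): [rat grape bee]
  6. access grape: HIT. Cache (old->new): [rat grape bee]
  7. access rat: HIT. Cache (old->new): [rat grape bee]
  8. access grape: HIT. Cache (old->new): [rat grape bee]
  9. access jay: MISS. Cache (old->new): [rat grape bee jay]
  10. access elk: MISS. Cache (old->new): [rat grape bee jay elk]
  11. access rat: HIT. Cache (old->new): [rat grape bee jay elk]
  12. access melon: MISS. Cache (old->new): [rat grape bee jay elk melon]
  13. access rat: HIT. Cache (old->new): [rat grape bee jay elk melon]
  14. access grape: HIT. Cache (old->new): [rat grape bee jay elk melon]
  15. access grape: HIT. Cache (old->new): [rat grape bee jay elk melon]
  16. access elk: HIT. Cache (old->new): [rat grape bee jay elk melon]
  17. access rat: HIT. Cache (old->new): [rat grape bee jay elk melon]
  18. access melon: HIT. Cache (old->new): [rat grape bee jay elk melon]
  19. access melon: HIT. Cache (old->new): [rat grape bee jay elk melon]
  20. access grape: HIT. Cache (old->new): [rat grape bee jay elk melon]
  21. access kiwi: MISS. Cache (old->new): [rat grape bee jay elk melon kiwi]
  22. access rat: HIT. Cache (old->new): [rat grape bee jay elk melon kiwi]
  23. access rat: HIT. Cache (old->new): [rat grape bee jay elk melon kiwi]
  24. access grape: HIT. Cache (old->new): [rat grape bee jay elk melon kiwi]
  25. access cat: MISS, evict rat. Cache (old->new): [grape bee jay elk melon kiwi cat]
Total: 17 hits, 8 misses, 1 evictions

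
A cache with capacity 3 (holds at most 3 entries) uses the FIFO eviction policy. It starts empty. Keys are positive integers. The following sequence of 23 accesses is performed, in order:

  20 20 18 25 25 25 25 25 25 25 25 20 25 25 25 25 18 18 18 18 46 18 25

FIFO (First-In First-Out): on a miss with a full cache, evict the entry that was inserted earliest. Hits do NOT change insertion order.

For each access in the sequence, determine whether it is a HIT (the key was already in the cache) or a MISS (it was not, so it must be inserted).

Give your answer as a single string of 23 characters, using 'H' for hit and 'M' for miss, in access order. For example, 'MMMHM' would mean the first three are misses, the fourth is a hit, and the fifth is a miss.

Answer: MHMMHHHHHHHHHHHHHHHHMHH

Derivation:
FIFO simulation (capacity=3):
  1. access 20: MISS. Cache (old->new): [20]
  2. access 20: HIT. Cache (old->new): [20]
  3. access 18: MISS. Cache (old->new): [20 18]
  4. access 25: MISS. Cache (old->new): [20 18 25]
  5. access 25: HIT. Cache (old->new): [20 18 25]
  6. access 25: HIT. Cache (old->new): [20 18 25]
  7. access 25: HIT. Cache (old->new): [20 18 25]
  8. access 25: HIT. Cache (old->new): [20 18 25]
  9. access 25: HIT. Cache (old->new): [20 18 25]
  10. access 25: HIT. Cache (old->new): [20 18 25]
  11. access 25: HIT. Cache (old->new): [20 18 25]
  12. access 20: HIT. Cache (old->new): [20 18 25]
  13. access 25: HIT. Cache (old->new): [20 18 25]
  14. access 25: HIT. Cache (old->new): [20 18 25]
  15. access 25: HIT. Cache (old->new): [20 18 25]
  16. access 25: HIT. Cache (old->new): [20 18 25]
  17. access 18: HIT. Cache (old->new): [20 18 25]
  18. access 18: HIT. Cache (old->new): [20 18 25]
  19. access 18: HIT. Cache (old->new): [20 18 25]
  20. access 18: HIT. Cache (old->new): [20 18 25]
  21. access 46: MISS, evict 20. Cache (old->new): [18 25 46]
  22. access 18: HIT. Cache (old->new): [18 25 46]
  23. access 25: HIT. Cache (old->new): [18 25 46]
Total: 19 hits, 4 misses, 1 evictions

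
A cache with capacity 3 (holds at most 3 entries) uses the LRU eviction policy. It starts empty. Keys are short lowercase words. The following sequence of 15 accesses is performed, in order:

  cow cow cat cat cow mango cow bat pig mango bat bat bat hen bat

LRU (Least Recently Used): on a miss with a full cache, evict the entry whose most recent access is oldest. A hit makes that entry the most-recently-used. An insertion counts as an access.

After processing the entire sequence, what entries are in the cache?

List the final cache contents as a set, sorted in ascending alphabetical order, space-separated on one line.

LRU simulation (capacity=3):
  1. access cow: MISS. Cache (LRU->MRU): [cow]
  2. access cow: HIT. Cache (LRU->MRU): [cow]
  3. access cat: MISS. Cache (LRU->MRU): [cow cat]
  4. access cat: HIT. Cache (LRU->MRU): [cow cat]
  5. access cow: HIT. Cache (LRU->MRU): [cat cow]
  6. access mango: MISS. Cache (LRU->MRU): [cat cow mango]
  7. access cow: HIT. Cache (LRU->MRU): [cat mango cow]
  8. access bat: MISS, evict cat. Cache (LRU->MRU): [mango cow bat]
  9. access pig: MISS, evict mango. Cache (LRU->MRU): [cow bat pig]
  10. access mango: MISS, evict cow. Cache (LRU->MRU): [bat pig mango]
  11. access bat: HIT. Cache (LRU->MRU): [pig mango bat]
  12. access bat: HIT. Cache (LRU->MRU): [pig mango bat]
  13. access bat: HIT. Cache (LRU->MRU): [pig mango bat]
  14. access hen: MISS, evict pig. Cache (LRU->MRU): [mango bat hen]
  15. access bat: HIT. Cache (LRU->MRU): [mango hen bat]
Total: 8 hits, 7 misses, 4 evictions

Answer: bat hen mango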